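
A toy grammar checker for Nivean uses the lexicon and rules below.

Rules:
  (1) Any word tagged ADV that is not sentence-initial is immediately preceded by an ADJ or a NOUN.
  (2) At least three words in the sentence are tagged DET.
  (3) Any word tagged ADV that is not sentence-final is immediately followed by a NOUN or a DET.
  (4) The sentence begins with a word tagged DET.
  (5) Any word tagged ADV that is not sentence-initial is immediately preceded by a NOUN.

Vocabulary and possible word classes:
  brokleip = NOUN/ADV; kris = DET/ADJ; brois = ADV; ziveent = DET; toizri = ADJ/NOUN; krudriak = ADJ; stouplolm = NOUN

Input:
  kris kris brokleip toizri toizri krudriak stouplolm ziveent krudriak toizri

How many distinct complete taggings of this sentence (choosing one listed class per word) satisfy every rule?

Candidates per position — 1:kris {DET,ADJ}; 2:kris {DET,ADJ}; 3:brokleip {NOUN,ADV}; 4:toizri {ADJ,NOUN}; 5:toizri {ADJ,NOUN}; 6:krudriak {ADJ}; 7:stouplolm {NOUN}; 8:ziveent {DET}; 9:krudriak {ADJ}; 10:toizri {ADJ,NOUN}.
There are 64 candidate sequences in total.
Checking each against the rules leaves 8 sequences.
Count = 8.

8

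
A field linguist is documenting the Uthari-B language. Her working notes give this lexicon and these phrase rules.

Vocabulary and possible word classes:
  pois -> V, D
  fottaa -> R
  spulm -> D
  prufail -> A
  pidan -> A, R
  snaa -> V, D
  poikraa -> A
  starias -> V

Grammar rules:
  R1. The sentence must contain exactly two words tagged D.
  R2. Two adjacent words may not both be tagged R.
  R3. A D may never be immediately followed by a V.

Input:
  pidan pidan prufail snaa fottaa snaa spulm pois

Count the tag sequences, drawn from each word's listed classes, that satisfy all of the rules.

3

Candidates per position — 1:pidan {A,R}; 2:pidan {A,R}; 3:prufail {A}; 4:snaa {V,D}; 5:fottaa {R}; 6:snaa {V,D}; 7:spulm {D}; 8:pois {V,D}.
There are 32 candidate sequences in total.
The sequences that satisfy every rule: A A A V R V D D; A R A V R V D D; R A A V R V D D.
Count = 3.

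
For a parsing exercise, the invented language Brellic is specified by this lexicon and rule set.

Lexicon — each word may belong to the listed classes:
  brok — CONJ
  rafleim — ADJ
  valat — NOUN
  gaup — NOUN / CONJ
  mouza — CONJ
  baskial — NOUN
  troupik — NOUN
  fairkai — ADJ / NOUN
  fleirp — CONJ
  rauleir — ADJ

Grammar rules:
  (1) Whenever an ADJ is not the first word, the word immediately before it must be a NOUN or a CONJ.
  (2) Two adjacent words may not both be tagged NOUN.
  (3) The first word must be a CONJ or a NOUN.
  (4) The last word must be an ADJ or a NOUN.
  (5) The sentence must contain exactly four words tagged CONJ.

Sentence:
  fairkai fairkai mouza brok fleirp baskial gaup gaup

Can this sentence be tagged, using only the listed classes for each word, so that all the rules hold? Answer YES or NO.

Candidates per position — 1:fairkai {ADJ,NOUN}; 2:fairkai {ADJ,NOUN}; 3:mouza {CONJ}; 4:brok {CONJ}; 5:fleirp {CONJ}; 6:baskial {NOUN}; 7:gaup {NOUN,CONJ}; 8:gaup {NOUN,CONJ}.
One satisfying assignment: NOUN ADJ CONJ CONJ CONJ NOUN CONJ NOUN.
Verifying each rule — rule 1 holds; rule 2 holds; rule 3 holds; rule 4 holds; rule 5 holds.

YES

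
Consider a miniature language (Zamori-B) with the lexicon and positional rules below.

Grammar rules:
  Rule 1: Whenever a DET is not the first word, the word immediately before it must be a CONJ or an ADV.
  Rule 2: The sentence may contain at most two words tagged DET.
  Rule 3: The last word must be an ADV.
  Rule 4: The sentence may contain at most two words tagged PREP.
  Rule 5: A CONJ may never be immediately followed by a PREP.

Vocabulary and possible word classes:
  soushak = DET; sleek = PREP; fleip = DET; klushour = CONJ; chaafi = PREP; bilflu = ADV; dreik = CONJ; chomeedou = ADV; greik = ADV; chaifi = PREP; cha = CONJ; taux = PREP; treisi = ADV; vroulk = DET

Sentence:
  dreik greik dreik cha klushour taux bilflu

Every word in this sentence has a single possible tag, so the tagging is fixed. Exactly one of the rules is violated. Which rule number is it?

5

Fixed tagging: CONJ ADV CONJ CONJ CONJ PREP ADV.
Checking each rule: R1 pass, R2 pass, R3 pass, R4 pass, R5 fail.
Only rule 5 fails.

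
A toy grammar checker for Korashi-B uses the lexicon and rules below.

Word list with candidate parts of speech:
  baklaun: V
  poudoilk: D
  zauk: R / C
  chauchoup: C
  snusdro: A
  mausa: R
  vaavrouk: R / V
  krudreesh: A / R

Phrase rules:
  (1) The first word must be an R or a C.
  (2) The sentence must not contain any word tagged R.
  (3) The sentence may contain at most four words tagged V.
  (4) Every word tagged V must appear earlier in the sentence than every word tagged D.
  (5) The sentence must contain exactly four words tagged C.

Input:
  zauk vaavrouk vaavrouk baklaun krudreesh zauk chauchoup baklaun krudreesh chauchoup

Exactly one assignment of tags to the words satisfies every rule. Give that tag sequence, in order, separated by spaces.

Candidates per position — 1:zauk {R,C}; 2:vaavrouk {R,V}; 3:vaavrouk {R,V}; 4:baklaun {V}; 5:krudreesh {A,R}; 6:zauk {R,C}; 7:chauchoup {C}; 8:baklaun {V}; 9:krudreesh {A,R}; 10:chauchoup {C}.
Position 1: tagging it R would leave rule 2 unsatisfiable, so it must be C.
Position 2: tagging it R would leave rule 2 unsatisfiable, so it must be V.
Position 3: tagging it R would leave rule 2 unsatisfiable, so it must be V.
Position 5: tagging it R would leave rule 2 unsatisfiable, so it must be A.
Position 6: tagging it R would leave rule 2 unsatisfiable, so it must be C.
Position 9: tagging it R would leave rule 2 unsatisfiable, so it must be A.
The only consistent sequence is: C V V V A C C V A C.
Checking: rule 1 ✓; rule 2 ✓; rule 3 ✓; rule 4 ✓; rule 5 ✓.

C V V V A C C V A C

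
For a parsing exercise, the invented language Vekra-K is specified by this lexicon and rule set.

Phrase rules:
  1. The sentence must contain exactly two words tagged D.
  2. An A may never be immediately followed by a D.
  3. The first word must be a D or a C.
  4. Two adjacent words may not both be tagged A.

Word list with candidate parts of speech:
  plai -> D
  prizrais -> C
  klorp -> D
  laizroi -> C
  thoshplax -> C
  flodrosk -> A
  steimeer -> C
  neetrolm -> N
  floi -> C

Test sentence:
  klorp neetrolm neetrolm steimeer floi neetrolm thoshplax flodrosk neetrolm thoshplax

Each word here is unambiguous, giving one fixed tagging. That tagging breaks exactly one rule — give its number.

1

Fixed tagging: D N N C C N C A N C.
Checking each rule: R1 fail, R2 pass, R3 pass, R4 pass.
Only rule 1 fails.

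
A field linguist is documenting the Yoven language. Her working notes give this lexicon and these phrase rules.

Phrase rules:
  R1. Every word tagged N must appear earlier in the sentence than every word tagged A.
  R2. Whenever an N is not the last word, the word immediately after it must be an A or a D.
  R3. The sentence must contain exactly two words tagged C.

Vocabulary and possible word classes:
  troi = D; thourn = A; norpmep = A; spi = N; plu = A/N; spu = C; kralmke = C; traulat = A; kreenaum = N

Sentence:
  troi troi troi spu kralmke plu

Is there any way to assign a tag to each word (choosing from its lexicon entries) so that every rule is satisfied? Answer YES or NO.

Candidates per position — 1:troi {D}; 2:troi {D}; 3:troi {D}; 4:spu {C}; 5:kralmke {C}; 6:plu {A,N}.
One satisfying assignment: D D D C C A.
Verifying each rule — rule 1 satisfied; rule 2 satisfied; rule 3 satisfied.

YES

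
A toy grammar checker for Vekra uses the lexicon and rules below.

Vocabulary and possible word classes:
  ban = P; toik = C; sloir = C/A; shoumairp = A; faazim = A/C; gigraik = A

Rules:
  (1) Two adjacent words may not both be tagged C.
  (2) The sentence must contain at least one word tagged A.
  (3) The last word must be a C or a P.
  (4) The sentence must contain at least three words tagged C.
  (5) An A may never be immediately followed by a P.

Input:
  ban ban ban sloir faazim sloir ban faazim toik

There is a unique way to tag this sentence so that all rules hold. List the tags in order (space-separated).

Candidates per position — 1:ban {P}; 2:ban {P}; 3:ban {P}; 4:sloir {C,A}; 5:faazim {A,C}; 6:sloir {C,A}; 7:ban {P}; 8:faazim {A,C}; 9:toik {C}.
Position 6: tagging it A would leave rule 5 unsatisfiable, so it must be C.
Position 8: tagging it C would leave rule 1 unsatisfiable, so it must be A.
Position 5: tagging it C would leave rule 1 unsatisfiable, so it must be A.
Position 4: tagging it A would leave rule 4 unsatisfiable, so it must be C.
The unique satisfying tagging is: P P P C A C P A C.
Verifying each rule — rule 1 ✓; rule 2 ✓; rule 3 ✓; rule 4 ✓; rule 5 ✓.

P P P C A C P A C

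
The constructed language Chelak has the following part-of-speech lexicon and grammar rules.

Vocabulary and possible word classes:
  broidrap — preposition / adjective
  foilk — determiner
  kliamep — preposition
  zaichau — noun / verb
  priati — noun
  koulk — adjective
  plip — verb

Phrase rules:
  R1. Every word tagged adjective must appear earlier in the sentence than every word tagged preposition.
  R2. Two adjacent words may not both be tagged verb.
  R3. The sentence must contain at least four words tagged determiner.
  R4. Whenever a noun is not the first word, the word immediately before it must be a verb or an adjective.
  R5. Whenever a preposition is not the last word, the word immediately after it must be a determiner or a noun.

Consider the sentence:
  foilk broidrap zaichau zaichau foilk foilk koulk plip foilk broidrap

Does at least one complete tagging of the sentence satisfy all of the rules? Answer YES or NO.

Candidates per position — 1:foilk {determiner}; 2:broidrap {preposition,adjective}; 3:zaichau {noun,verb}; 4:zaichau {noun,verb}; 5:foilk {determiner}; 6:foilk {determiner}; 7:koulk {adjective}; 8:plip {verb}; 9:foilk {determiner}; 10:broidrap {preposition,adjective}.
One satisfying assignment: determiner adjective noun verb determiner determiner adjective verb determiner preposition.
Rule-by-rule: rule 1 ok; rule 2 ok; rule 3 ok; rule 4 ok; rule 5 ok.

YES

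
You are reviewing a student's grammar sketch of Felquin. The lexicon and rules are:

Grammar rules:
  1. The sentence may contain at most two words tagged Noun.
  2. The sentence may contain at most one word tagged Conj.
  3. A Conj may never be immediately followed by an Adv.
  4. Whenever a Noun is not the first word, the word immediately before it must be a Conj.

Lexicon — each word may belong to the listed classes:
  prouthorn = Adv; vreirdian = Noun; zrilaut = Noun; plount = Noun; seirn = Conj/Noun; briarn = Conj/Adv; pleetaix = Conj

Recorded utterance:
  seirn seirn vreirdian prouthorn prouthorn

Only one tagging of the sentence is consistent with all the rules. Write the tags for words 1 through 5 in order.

Noun Conj Noun Adv Adv

Candidates per position — 1:seirn {Conj,Noun}; 2:seirn {Conj,Noun}; 3:vreirdian {Noun}; 4:prouthorn {Adv}; 5:prouthorn {Adv}.
Position 2: Noun is ruled out by rule 4; that leaves Conj.
Position 1: Conj is ruled out by rule 2; that leaves Noun.
The unique satisfying tagging is: Noun Conj Noun Adv Adv.
Checking: rule 1 ok; rule 2 ok; rule 3 ok; rule 4 ok.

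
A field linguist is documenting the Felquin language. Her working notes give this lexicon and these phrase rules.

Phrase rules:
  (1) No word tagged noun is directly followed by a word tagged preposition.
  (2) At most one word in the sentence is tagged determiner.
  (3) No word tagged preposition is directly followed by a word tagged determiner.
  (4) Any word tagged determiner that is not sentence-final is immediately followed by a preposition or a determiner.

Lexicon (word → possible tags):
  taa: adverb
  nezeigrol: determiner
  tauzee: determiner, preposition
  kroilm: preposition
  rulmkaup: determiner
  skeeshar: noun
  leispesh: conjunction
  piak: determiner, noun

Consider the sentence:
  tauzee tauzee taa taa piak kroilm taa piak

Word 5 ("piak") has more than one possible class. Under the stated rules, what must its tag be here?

Candidates per position — 1:tauzee {determiner,preposition}; 2:tauzee {determiner,preposition}; 3:taa {adverb}; 4:taa {adverb}; 5:piak {determiner,noun}; 6:kroilm {preposition}; 7:taa {adverb}; 8:piak {determiner,noun}.
At position 2, choosing determiner makes rule 4 impossible to satisfy; hence preposition.
At position 5, choosing noun makes rule 1 impossible to satisfy; hence determiner.
At position 8, choosing determiner makes rule 2 impossible to satisfy; hence noun.
At position 1, choosing determiner makes rule 2 impossible to satisfy; hence preposition.
The unique satisfying tagging is: preposition preposition adverb adverb determiner preposition adverb noun.
Verifying each rule — rule 1 ok; rule 2 ok; rule 3 ok; rule 4 ok.

determiner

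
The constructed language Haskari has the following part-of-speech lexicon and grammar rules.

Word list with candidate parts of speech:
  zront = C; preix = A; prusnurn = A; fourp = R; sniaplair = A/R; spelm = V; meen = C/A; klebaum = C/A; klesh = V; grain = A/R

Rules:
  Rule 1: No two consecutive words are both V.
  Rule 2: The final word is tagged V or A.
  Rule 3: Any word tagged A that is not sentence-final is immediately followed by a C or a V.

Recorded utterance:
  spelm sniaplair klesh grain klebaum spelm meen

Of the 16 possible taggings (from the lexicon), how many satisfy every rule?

Candidates per position — 1:spelm {V}; 2:sniaplair {A,R}; 3:klesh {V}; 4:grain {A,R}; 5:klebaum {C,A}; 6:spelm {V}; 7:meen {C,A}.
There are 16 candidate sequences in total.
Checking each against the rules leaves 6 sequences.
Count = 6.

6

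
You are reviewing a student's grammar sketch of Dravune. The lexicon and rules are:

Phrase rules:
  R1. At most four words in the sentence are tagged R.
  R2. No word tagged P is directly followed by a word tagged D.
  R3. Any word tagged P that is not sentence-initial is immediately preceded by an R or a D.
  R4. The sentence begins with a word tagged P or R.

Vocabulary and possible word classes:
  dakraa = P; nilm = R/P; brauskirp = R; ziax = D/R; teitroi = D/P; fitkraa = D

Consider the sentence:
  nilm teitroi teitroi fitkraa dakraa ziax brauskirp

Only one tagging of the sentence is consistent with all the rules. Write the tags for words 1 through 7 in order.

Candidates per position — 1:nilm {R,P}; 2:teitroi {D,P}; 3:teitroi {D,P}; 4:fitkraa {D}; 5:dakraa {P}; 6:ziax {D,R}; 7:brauskirp {R}.
Position 1: P is ruled out by rule 2; that leaves R.
Position 2: P is ruled out by rule 2; that leaves D.
Position 3: P is ruled out by rule 2; that leaves D.
Position 6: D is ruled out by rule 2; that leaves R.
The only consistent sequence is: R D D D P R R.
Check: rule 1 satisfied; rule 2 satisfied; rule 3 satisfied; rule 4 satisfied.

R D D D P R R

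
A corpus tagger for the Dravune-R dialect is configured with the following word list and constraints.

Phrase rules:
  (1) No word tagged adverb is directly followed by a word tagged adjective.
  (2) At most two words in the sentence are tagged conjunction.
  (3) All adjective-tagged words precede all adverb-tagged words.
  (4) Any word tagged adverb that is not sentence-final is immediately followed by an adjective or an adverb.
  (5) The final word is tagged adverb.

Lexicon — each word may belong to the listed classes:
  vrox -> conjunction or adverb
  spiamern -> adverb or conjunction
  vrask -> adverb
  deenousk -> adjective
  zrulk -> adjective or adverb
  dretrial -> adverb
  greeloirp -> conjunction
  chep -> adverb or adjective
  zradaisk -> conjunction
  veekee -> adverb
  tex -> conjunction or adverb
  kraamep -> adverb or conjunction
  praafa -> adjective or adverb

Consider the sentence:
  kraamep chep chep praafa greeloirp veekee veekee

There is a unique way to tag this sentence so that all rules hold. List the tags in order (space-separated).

Candidates per position — 1:kraamep {adverb,conjunction}; 2:chep {adverb,adjective}; 3:chep {adverb,adjective}; 4:praafa {adjective,adverb}; 5:greeloirp {conjunction}; 6:veekee {adverb}; 7:veekee {adverb}.
Position 4: adverb is ruled out by rule 4; that leaves adjective.
Position 1: adverb is ruled out by rule 1; that leaves conjunction.
Position 2: adverb is ruled out by rule 1; that leaves adjective.
Position 3: adverb is ruled out by rule 1; that leaves adjective.
The unique satisfying tagging is: conjunction adjective adjective adjective conjunction adverb adverb.
Verifying each rule — rule 1 ✓; rule 2 ✓; rule 3 ✓; rule 4 ✓; rule 5 ✓.

conjunction adjective adjective adjective conjunction adverb adverb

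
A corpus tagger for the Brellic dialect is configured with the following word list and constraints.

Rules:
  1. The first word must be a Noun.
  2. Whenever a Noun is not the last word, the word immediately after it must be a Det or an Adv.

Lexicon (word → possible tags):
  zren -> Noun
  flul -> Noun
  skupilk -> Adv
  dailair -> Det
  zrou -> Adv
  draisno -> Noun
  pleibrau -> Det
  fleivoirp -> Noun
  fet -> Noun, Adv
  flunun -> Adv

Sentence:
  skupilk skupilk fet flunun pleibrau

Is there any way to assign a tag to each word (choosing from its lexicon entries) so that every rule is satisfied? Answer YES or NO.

NO

Candidates per position — 1:skupilk {Adv}; 2:skupilk {Adv}; 3:fet {Noun,Adv}; 4:flunun {Adv}; 5:pleibrau {Det}.
Rule 1 cannot be satisfied by any choice of tags from the lexicon.
So there is no consistent tagging.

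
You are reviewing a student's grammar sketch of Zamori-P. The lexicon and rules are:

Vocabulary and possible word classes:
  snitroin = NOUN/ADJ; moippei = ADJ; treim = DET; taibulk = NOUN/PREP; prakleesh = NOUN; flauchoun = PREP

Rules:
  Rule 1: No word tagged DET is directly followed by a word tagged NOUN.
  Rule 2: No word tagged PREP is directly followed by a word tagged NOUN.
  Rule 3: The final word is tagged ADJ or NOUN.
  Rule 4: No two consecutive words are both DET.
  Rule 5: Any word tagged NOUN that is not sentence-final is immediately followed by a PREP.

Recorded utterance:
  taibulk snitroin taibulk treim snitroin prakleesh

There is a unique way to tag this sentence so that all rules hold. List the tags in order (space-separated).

PREP ADJ PREP DET ADJ NOUN

Candidates per position — 1:taibulk {NOUN,PREP}; 2:snitroin {NOUN,ADJ}; 3:taibulk {NOUN,PREP}; 4:treim {DET}; 5:snitroin {NOUN,ADJ}; 6:prakleesh {NOUN}.
At position 1, choosing NOUN makes rule 5 impossible to satisfy; hence PREP.
At position 2, choosing NOUN makes rule 2 impossible to satisfy; hence ADJ.
At position 3, choosing NOUN makes rule 5 impossible to satisfy; hence PREP.
At position 5, choosing NOUN makes rule 1 impossible to satisfy; hence ADJ.
That leaves exactly one tagging: PREP ADJ PREP DET ADJ NOUN.
Rule-by-rule: rule 1 satisfied; rule 2 satisfied; rule 3 satisfied; rule 4 satisfied; rule 5 satisfied.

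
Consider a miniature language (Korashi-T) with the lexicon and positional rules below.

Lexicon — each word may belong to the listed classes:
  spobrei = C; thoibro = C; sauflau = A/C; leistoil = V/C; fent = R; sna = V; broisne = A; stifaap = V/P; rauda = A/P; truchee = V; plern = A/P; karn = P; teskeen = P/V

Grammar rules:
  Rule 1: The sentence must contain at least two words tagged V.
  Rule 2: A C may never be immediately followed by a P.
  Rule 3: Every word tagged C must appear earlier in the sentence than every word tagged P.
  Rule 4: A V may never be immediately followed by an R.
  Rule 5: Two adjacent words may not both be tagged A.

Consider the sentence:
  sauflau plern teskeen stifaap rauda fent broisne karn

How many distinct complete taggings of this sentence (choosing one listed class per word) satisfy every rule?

4

Candidates per position — 1:sauflau {A,C}; 2:plern {A,P}; 3:teskeen {P,V}; 4:stifaap {V,P}; 5:rauda {A,P}; 6:fent {R}; 7:broisne {A}; 8:karn {P}.
There are 32 candidate sequences in total.
The sequences that satisfy every rule: A P V V A R A P; A P V V P R A P; C A V V A R A P; C A V V P R A P.
Count = 4.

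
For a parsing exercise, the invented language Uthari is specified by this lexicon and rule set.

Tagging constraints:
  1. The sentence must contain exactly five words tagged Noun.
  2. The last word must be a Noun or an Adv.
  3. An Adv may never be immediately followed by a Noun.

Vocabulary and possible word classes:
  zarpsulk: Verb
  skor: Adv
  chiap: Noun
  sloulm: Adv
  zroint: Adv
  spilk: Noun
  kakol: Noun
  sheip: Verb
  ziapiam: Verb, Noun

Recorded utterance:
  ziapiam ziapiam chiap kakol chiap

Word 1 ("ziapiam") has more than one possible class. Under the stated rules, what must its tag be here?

Candidates per position — 1:ziapiam {Verb,Noun}; 2:ziapiam {Verb,Noun}; 3:chiap {Noun}; 4:kakol {Noun}; 5:chiap {Noun}.
Position 1: tagging it Verb would leave rule 1 unsatisfiable, so it must be Noun.
Position 2: tagging it Verb would leave rule 1 unsatisfiable, so it must be Noun.
The unique satisfying tagging is: Noun Noun Noun Noun Noun.
Check: rule 1 satisfied; rule 2 satisfied; rule 3 satisfied.

Noun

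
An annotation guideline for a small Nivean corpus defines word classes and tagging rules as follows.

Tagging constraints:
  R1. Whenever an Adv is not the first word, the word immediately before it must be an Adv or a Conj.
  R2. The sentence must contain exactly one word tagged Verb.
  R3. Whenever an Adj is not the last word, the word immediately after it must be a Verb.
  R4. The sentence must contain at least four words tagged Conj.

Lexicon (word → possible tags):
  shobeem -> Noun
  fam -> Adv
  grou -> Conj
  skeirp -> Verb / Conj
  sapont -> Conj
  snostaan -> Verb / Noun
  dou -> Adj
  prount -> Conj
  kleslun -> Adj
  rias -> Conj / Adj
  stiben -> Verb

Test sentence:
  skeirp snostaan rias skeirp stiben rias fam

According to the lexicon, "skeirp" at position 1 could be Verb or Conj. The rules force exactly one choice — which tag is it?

Conj

Candidates per position — 1:skeirp {Verb,Conj}; 2:snostaan {Verb,Noun}; 3:rias {Conj,Adj}; 4:skeirp {Verb,Conj}; 5:stiben {Verb}; 6:rias {Conj,Adj}; 7:fam {Adv}.
Word 1 cannot be Verb — rule 2 would then fail for every completion. It is Conj.
Word 2 cannot be Verb — rule 2 would then fail for every completion. It is Noun.
Word 3 cannot be Adj — rule 4 would then fail for every completion. It is Conj.
Word 4 cannot be Verb — rule 2 would then fail for every completion. It is Conj.
Word 6 cannot be Adj — rule 1 would then fail for every completion. It is Conj.
That leaves exactly one tagging: Conj Noun Conj Conj Verb Conj Adv.
Checking: rule 1 ✓; rule 2 ✓; rule 3 ✓; rule 4 ✓.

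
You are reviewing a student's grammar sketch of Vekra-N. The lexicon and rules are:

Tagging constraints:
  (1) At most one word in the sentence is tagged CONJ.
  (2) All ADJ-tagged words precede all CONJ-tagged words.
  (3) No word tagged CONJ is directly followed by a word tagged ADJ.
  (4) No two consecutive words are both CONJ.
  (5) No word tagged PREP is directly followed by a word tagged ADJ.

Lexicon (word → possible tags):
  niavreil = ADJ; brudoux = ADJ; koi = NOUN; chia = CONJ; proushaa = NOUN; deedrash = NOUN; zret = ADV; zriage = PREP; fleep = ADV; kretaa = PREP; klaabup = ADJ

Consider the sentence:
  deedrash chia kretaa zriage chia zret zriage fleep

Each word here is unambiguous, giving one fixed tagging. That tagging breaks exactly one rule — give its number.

1

Fixed tagging: NOUN CONJ PREP PREP CONJ ADV PREP ADV.
Rule check: R1 violated, R2 holds, R3 holds, R4 holds, R5 holds.
Only rule 1 fails.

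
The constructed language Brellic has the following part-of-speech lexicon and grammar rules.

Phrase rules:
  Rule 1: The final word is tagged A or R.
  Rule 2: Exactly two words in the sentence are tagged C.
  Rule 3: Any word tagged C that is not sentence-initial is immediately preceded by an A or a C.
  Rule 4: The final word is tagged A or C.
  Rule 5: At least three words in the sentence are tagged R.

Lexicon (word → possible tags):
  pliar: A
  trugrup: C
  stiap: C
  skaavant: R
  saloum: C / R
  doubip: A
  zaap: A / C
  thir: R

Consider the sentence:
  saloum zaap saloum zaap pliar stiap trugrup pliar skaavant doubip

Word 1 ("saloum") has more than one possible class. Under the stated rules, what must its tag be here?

R

Candidates per position — 1:saloum {C,R}; 2:zaap {A,C}; 3:saloum {C,R}; 4:zaap {A,C}; 5:pliar {A}; 6:stiap {C}; 7:trugrup {C}; 8:pliar {A}; 9:skaavant {R}; 10:doubip {A}.
If word 1 were C, no tagging could satisfy rule 2; so word 1 is R.
If word 2 were C, no tagging could satisfy rule 2; so word 2 is A.
If word 3 were C, no tagging could satisfy rule 2; so word 3 is R.
If word 4 were C, no tagging could satisfy rule 2; so word 4 is A.
That leaves exactly one tagging: R A R A A C C A R A.
Rule-by-rule: rule 1 holds; rule 2 holds; rule 3 holds; rule 4 holds; rule 5 holds.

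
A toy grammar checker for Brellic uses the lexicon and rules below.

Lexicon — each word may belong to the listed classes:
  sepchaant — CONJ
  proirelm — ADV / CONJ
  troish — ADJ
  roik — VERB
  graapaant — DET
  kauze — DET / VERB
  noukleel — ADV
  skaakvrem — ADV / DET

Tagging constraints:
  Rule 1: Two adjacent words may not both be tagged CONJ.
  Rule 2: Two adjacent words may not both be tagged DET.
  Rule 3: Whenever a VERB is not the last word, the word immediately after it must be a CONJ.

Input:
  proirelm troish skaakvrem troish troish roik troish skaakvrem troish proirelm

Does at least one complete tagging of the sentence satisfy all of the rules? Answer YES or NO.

Candidates per position — 1:proirelm {ADV,CONJ}; 2:troish {ADJ}; 3:skaakvrem {ADV,DET}; 4:troish {ADJ}; 5:troish {ADJ}; 6:roik {VERB}; 7:troish {ADJ}; 8:skaakvrem {ADV,DET}; 9:troish {ADJ}; 10:proirelm {ADV,CONJ}.
Rule 3 cannot be satisfied by any choice of tags from the lexicon.
So there is no consistent tagging.

NO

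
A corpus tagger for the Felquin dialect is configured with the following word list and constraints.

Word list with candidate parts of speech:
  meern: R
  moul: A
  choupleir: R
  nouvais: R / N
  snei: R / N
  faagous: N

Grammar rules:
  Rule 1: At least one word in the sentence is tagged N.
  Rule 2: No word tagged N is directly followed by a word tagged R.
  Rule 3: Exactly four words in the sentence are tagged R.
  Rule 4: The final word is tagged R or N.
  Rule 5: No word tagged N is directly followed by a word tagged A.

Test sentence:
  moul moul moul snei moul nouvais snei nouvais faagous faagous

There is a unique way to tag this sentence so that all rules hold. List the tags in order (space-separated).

A A A R A R R R N N

Candidates per position — 1:moul {A}; 2:moul {A}; 3:moul {A}; 4:snei {R,N}; 5:moul {A}; 6:nouvais {R,N}; 7:snei {R,N}; 8:nouvais {R,N}; 9:faagous {N}; 10:faagous {N}.
If word 4 were N, no tagging could satisfy rule 3; so word 4 is R.
If word 6 were N, no tagging could satisfy rule 3; so word 6 is R.
If word 7 were N, no tagging could satisfy rule 3; so word 7 is R.
If word 8 were N, no tagging could satisfy rule 3; so word 8 is R.
The only consistent sequence is: A A A R A R R R N N.
Check: rule 1 satisfied; rule 2 satisfied; rule 3 satisfied; rule 4 satisfied; rule 5 satisfied.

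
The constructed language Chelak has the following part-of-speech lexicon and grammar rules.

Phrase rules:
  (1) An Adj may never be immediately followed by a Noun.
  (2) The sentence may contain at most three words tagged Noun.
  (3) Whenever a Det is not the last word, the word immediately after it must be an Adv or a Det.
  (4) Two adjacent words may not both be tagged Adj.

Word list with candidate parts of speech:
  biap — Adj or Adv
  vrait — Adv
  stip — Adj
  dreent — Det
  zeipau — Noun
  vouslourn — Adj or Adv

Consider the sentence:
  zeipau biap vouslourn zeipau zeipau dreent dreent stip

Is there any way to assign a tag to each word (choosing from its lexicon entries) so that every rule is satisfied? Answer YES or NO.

Candidates per position — 1:zeipau {Noun}; 2:biap {Adj,Adv}; 3:vouslourn {Adj,Adv}; 4:zeipau {Noun}; 5:zeipau {Noun}; 6:dreent {Det}; 7:dreent {Det}; 8:stip {Adj}.
Rule 3 cannot be satisfied by any choice of tags from the lexicon.
So there is no consistent tagging.

NO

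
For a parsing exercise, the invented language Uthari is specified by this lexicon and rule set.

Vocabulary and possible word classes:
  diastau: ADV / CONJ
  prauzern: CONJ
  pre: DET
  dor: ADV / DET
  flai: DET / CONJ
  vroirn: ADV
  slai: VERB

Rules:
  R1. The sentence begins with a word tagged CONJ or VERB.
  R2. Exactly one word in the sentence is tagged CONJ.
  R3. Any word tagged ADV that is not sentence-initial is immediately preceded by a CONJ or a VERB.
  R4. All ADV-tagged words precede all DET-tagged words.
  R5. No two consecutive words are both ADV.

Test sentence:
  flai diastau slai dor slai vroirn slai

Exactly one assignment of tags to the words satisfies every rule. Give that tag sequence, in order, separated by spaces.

CONJ ADV VERB ADV VERB ADV VERB

Candidates per position — 1:flai {DET,CONJ}; 2:diastau {ADV,CONJ}; 3:slai {VERB}; 4:dor {ADV,DET}; 5:slai {VERB}; 6:vroirn {ADV}; 7:slai {VERB}.
Word 1 cannot be DET — rule 1 would then fail for every completion. It is CONJ.
Word 2 cannot be CONJ — rule 2 would then fail for every completion. It is ADV.
Word 4 cannot be DET — rule 4 would then fail for every completion. It is ADV.
So the tagging must be: CONJ ADV VERB ADV VERB ADV VERB.
Check: rule 1 ok; rule 2 ok; rule 3 ok; rule 4 ok; rule 5 ok.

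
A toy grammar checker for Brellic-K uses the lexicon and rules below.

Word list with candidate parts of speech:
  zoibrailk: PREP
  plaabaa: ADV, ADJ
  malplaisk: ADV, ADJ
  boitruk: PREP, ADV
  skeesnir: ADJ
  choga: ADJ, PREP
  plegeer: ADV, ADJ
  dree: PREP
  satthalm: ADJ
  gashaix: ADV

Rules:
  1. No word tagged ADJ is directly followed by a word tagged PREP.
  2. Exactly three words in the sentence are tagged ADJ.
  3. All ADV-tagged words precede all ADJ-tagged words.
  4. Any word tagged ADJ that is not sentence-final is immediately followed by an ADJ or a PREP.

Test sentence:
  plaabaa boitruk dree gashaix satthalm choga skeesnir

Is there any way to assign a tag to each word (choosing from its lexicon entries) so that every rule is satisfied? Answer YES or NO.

Candidates per position — 1:plaabaa {ADV,ADJ}; 2:boitruk {PREP,ADV}; 3:dree {PREP}; 4:gashaix {ADV}; 5:satthalm {ADJ}; 6:choga {ADJ,PREP}; 7:skeesnir {ADJ}.
One satisfying assignment: ADV PREP PREP ADV ADJ ADJ ADJ.
Verifying each rule — rule 1 ok; rule 2 ok; rule 3 ok; rule 4 ok.

YES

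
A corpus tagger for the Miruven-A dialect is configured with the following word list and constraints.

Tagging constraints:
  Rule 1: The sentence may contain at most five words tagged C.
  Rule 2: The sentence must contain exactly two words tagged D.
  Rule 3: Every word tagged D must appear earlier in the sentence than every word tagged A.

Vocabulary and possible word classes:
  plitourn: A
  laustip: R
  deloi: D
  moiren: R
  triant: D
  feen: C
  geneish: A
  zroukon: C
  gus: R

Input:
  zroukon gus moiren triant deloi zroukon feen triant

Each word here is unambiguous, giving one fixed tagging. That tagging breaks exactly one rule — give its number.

2

Fixed tagging: C R R D D C C D.
Checking each rule: R1 ok, R2 fails, R3 ok.
Only rule 2 fails.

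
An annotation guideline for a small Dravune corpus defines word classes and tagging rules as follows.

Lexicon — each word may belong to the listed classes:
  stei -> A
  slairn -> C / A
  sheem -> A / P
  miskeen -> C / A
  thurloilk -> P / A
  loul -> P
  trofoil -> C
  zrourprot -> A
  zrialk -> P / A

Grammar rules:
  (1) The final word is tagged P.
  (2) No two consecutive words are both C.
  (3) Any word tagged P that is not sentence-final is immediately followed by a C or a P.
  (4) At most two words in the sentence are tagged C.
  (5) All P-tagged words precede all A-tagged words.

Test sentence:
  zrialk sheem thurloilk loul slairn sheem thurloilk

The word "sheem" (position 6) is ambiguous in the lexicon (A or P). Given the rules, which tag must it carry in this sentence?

P

Candidates per position — 1:zrialk {P,A}; 2:sheem {A,P}; 3:thurloilk {P,A}; 4:loul {P}; 5:slairn {C,A}; 6:sheem {A,P}; 7:thurloilk {P,A}.
Position 1: tagging it A would leave rule 5 unsatisfiable, so it must be P.
Position 2: tagging it A would leave rule 3 unsatisfiable, so it must be P.
Position 3: tagging it A would leave rule 3 unsatisfiable, so it must be P.
Position 5: tagging it A would leave rule 3 unsatisfiable, so it must be C.
Position 7: tagging it A would leave rule 1 unsatisfiable, so it must be P.
Position 6: tagging it A would leave rule 5 unsatisfiable, so it must be P.
That leaves exactly one tagging: P P P P C P P.
Rule-by-rule: rule 1 ✓; rule 2 ✓; rule 3 ✓; rule 4 ✓; rule 5 ✓.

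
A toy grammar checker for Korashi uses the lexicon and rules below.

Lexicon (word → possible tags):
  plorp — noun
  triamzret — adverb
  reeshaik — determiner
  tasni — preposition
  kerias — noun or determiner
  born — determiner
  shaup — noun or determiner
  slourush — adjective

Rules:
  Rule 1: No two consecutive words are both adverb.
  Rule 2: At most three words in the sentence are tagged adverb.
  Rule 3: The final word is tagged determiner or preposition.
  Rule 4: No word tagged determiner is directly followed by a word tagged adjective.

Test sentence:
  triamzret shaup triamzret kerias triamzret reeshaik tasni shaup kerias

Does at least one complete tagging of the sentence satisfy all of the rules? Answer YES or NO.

YES

Candidates per position — 1:triamzret {adverb}; 2:shaup {noun,determiner}; 3:triamzret {adverb}; 4:kerias {noun,determiner}; 5:triamzret {adverb}; 6:reeshaik {determiner}; 7:tasni {preposition}; 8:shaup {noun,determiner}; 9:kerias {noun,determiner}.
One satisfying assignment: adverb determiner adverb noun adverb determiner preposition determiner determiner.
Verifying each rule — rule 1 ✓; rule 2 ✓; rule 3 ✓; rule 4 ✓.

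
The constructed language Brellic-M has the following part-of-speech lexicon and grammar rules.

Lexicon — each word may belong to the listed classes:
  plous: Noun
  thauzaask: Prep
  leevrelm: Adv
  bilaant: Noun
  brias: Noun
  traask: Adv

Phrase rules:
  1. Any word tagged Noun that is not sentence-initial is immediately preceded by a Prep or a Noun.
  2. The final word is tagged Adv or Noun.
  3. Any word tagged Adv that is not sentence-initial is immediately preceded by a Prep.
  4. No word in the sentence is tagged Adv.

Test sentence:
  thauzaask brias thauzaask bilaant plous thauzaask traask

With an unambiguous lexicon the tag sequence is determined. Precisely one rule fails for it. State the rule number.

Fixed tagging: Prep Noun Prep Noun Noun Prep Adv.
Rule check: R1 holds, R2 holds, R3 holds, R4 violated.
Only rule 4 fails.

4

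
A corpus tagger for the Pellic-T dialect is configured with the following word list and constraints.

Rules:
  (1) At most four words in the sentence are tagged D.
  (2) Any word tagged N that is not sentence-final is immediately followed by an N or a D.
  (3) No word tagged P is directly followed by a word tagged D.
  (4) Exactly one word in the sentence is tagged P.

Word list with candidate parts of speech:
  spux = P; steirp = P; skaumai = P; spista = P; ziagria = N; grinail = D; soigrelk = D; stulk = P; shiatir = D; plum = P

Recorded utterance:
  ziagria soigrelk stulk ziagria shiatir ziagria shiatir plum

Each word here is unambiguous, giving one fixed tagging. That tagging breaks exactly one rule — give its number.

Fixed tagging: N D P N D N D P.
Rule check: R1 ✓, R2 ✓, R3 ✓, R4 ✗.
Only rule 4 fails.

4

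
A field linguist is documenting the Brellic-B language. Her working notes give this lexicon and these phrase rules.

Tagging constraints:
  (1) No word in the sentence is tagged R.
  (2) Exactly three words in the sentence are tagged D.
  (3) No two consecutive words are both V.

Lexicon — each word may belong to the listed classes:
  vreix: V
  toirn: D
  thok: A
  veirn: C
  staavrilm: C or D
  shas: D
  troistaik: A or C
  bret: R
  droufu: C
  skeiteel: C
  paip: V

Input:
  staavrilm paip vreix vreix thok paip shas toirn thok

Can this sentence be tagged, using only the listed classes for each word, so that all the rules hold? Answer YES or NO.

Candidates per position — 1:staavrilm {C,D}; 2:paip {V}; 3:vreix {V}; 4:vreix {V}; 5:thok {A}; 6:paip {V}; 7:shas {D}; 8:toirn {D}; 9:thok {A}.
Rule 3 cannot be satisfied by any choice of tags from the lexicon.
So there is no consistent tagging.

NO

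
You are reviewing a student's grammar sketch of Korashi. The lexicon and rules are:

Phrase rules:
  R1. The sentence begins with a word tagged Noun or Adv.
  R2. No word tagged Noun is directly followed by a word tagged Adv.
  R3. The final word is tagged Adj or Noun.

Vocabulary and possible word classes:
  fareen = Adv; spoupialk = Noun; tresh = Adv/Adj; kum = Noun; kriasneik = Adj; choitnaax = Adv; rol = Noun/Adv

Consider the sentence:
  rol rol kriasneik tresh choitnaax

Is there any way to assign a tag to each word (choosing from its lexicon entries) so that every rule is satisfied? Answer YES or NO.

NO

Candidates per position — 1:rol {Noun,Adv}; 2:rol {Noun,Adv}; 3:kriasneik {Adj}; 4:tresh {Adv,Adj}; 5:choitnaax {Adv}.
Rule 3 cannot be satisfied by any choice of tags from the lexicon.
So there is no consistent tagging.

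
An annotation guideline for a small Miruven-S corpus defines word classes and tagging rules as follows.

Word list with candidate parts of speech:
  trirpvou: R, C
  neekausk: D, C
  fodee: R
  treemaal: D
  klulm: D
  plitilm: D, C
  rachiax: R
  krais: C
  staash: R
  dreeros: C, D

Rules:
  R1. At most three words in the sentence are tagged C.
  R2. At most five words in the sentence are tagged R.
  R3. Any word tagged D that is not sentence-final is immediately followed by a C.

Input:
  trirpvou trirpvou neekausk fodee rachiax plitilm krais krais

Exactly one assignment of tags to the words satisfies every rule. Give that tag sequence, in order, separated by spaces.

R R C R R D C C

Candidates per position — 1:trirpvou {R,C}; 2:trirpvou {R,C}; 3:neekausk {D,C}; 4:fodee {R}; 5:rachiax {R}; 6:plitilm {D,C}; 7:krais {C}; 8:krais {C}.
If word 3 were D, no tagging could satisfy rule 3; so word 3 is C.
If word 6 were C, no tagging could satisfy rule 1; so word 6 is D.
If word 1 were C, no tagging could satisfy rule 1; so word 1 is R.
If word 2 were C, no tagging could satisfy rule 1; so word 2 is R.
The unique satisfying tagging is: R R C R R D C C.
Checking: rule 1 ✓; rule 2 ✓; rule 3 ✓.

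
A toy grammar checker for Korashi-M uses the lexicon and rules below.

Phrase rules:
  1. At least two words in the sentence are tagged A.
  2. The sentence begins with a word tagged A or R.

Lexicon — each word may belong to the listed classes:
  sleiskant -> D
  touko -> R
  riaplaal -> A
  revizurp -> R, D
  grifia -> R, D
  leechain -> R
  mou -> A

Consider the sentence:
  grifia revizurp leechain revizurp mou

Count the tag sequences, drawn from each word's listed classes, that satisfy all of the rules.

Candidates per position — 1:grifia {R,D}; 2:revizurp {R,D}; 3:leechain {R}; 4:revizurp {R,D}; 5:mou {A}.
There are 8 candidate sequences in total.
Rule 1 cannot be satisfied by any choice of tags from the lexicon.
So there is no consistent tagging.
Count = 0.

0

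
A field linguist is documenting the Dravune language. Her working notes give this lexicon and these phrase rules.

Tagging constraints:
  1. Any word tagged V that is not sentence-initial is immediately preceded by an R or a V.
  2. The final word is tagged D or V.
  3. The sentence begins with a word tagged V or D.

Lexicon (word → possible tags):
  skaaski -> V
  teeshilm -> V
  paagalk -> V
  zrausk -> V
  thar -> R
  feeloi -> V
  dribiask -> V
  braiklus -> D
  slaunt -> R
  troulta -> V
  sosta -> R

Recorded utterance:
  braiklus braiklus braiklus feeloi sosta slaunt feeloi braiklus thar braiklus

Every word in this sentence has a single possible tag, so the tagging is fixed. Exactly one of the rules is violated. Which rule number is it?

1

Fixed tagging: D D D V R R V D R D.
Applying the rules: R1 fail, R2 pass, R3 pass.
Only rule 1 fails.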